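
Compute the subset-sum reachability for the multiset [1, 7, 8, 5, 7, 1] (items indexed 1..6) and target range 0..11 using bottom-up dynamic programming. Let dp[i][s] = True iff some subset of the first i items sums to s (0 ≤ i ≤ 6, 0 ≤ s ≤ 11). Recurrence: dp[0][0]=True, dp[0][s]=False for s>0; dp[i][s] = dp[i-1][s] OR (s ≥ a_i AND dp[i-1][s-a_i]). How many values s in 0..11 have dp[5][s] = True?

i\s   0   1   2   3   4   5   6   7   8   9  10  11
  0   T   F   F   F   F   F   F   F   F   F   F   F
  1   T   T   F   F   F   F   F   F   F   F   F   F
  2   T   T   F   F   F   F   F   T   T   F   F   F
  3   T   T   F   F   F   F   F   T   T   T   F   F
  4   T   T   F   F   F   T   T   T   T   T   F   F
  5   T   T   F   F   F   T   T   T   T   T   F   F
  6   T   T   T   F   F   T   T   T   T   T   T   F

7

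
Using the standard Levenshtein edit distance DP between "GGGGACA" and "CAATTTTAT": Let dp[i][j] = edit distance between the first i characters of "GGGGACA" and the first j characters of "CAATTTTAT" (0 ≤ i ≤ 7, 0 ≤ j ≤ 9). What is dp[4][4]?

   ''  C  A  A  T  T  T  T  A  T
''  0  1  2  3  4  5  6  7  8  9
 G  1  1  2  3  4  5  6  7  8  9
 G  2  2  2  3  4  5  6  7  8  9
 G  3  3  3  3  4  5  6  7  8  9
 G  4  4  4  4  4  5  6  7  8  9
 A  5  5  4  4  5  5  6  7  7  8
 C  6  5  5  5  5  6  6  7  8  8
 A  7  6  5  5  6  6  7  7  7  8

4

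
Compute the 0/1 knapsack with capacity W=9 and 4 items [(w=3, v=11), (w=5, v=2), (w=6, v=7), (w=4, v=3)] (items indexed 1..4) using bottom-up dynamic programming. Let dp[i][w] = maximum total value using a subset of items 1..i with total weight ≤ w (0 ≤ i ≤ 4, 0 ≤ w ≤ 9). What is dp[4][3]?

11

i\w   0   1   2   3   4   5   6   7   8   9
  0   0   0   0   0   0   0   0   0   0   0
  1   0   0   0  11  11  11  11  11  11  11
  2   0   0   0  11  11  11  11  11  13  13
  3   0   0   0  11  11  11  11  11  13  18
  4   0   0   0  11  11  11  11  14  14  18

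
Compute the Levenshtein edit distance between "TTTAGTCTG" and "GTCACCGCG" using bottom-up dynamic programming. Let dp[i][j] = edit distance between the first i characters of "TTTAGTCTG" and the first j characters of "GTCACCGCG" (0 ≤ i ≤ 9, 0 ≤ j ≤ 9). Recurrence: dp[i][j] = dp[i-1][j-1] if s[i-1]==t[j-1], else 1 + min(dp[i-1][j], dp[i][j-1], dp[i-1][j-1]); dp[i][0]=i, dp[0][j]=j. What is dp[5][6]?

4

   ''  G  T  C  A  C  C  G  C  G
''  0  1  2  3  4  5  6  7  8  9
 T  1  1  1  2  3  4  5  6  7  8
 T  2  2  1  2  3  4  5  6  7  8
 T  3  3  2  2  3  4  5  6  7  8
 A  4  4  3  3  2  3  4  5  6  7
 G  5  4  4  4  3  3  4  4  5  6
 T  6  5  4  5  4  4  4  5  5  6
 C  7  6  5  4  5  4  4  5  5  6
 T  8  7  6  5  5  5  5  5  6  6
 G  9  8  7  6  6  6  6  5  6  6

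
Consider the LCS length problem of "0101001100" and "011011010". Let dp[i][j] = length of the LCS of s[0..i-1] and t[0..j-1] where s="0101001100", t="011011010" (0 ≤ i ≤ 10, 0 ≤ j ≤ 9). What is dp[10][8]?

   ''  0  1  1  0  1  1  0  1  0
''  0  0  0  0  0  0  0  0  0  0
 0  0  1  1  1  1  1  1  1  1  1
 1  0  1  2  2  2  2  2  2  2  2
 0  0  1  2  2  3  3  3  3  3  3
 1  0  1  2  3  3  4  4  4  4  4
 0  0  1  2  3  4  4  4  5  5  5
 0  0  1  2  3  4  4  4  5  5  6
 1  0  1  2  3  4  5  5  5  6  6
 1  0  1  2  3  4  5  6  6  6  6
 0  0  1  2  3  4  5  6  7  7  7
 0  0  1  2  3  4  5  6  7  7  8

7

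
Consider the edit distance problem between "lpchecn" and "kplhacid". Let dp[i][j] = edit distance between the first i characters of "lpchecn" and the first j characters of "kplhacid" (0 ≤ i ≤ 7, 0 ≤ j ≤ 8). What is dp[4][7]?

5

   ''  k  p  l  h  a  c  i  d
''  0  1  2  3  4  5  6  7  8
 l  1  1  2  2  3  4  5  6  7
 p  2  2  1  2  3  4  5  6  7
 c  3  3  2  2  3  4  4  5  6
 h  4  4  3  3  2  3  4  5  6
 e  5  5  4  4  3  3  4  5  6
 c  6  6  5  5  4  4  3  4  5
 n  7  7  6  6  5  5  4  4  5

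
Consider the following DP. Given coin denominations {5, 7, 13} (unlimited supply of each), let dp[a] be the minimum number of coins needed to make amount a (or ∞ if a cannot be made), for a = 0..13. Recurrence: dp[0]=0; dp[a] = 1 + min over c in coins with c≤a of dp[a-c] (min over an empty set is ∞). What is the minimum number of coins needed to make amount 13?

1

 a  0  1  2  3  4  5  6  7  8  9 10 11 12 13
dp  0  -  -  -  -  1  -  1  -  -  2  -  2  1
(- denotes ∞ / unreachable)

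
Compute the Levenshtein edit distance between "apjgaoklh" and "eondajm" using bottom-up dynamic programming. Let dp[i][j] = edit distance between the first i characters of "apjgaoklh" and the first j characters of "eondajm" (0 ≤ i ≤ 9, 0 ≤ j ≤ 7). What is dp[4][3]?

4

   ''  e  o  n  d  a  j  m
''  0  1  2  3  4  5  6  7
 a  1  1  2  3  4  4  5  6
 p  2  2  2  3  4  5  5  6
 j  3  3  3  3  4  5  5  6
 g  4  4  4  4  4  5  6  6
 a  5  5  5  5  5  4  5  6
 o  6  6  5  6  6  5  5  6
 k  7  7  6  6  7  6  6  6
 l  8  8  7  7  7  7  7  7
 h  9  9  8  8  8  8  8  8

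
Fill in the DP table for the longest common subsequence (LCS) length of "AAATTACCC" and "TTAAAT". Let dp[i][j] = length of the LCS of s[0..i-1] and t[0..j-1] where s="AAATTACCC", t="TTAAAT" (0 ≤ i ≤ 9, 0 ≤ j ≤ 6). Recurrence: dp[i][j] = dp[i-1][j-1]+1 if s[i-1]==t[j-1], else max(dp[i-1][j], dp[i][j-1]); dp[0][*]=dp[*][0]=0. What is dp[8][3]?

   ''  T  T  A  A  A  T
''  0  0  0  0  0  0  0
 A  0  0  0  1  1  1  1
 A  0  0  0  1  2  2  2
 A  0  0  0  1  2  3  3
 T  0  1  1  1  2  3  4
 T  0  1  2  2  2  3  4
 A  0  1  2  3  3  3  4
 C  0  1  2  3  3  3  4
 C  0  1  2  3  3  3  4
 C  0  1  2  3  3  3  4

3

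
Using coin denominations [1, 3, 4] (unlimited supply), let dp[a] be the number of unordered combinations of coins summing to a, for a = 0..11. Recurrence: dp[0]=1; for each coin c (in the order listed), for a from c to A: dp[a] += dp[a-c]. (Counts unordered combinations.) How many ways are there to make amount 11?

after  coin     0     1     2     3     4     5     6     7     8     9    10    11
          1     1     1     1     1     1     1     1     1     1     1     1     1
          3     1     1     1     2     2     2     3     3     3     4     4     4
          4     1     1     1     2     3     3     4     5     6     7     8     9

9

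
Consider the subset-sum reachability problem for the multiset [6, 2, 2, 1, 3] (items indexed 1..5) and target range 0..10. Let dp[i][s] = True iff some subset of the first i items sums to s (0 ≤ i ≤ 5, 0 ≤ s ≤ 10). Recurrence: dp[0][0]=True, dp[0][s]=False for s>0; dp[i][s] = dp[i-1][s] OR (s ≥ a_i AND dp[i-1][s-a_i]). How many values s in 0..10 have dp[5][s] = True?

i\s   0   1   2   3   4   5   6   7   8   9  10
  0   T   F   F   F   F   F   F   F   F   F   F
  1   T   F   F   F   F   F   T   F   F   F   F
  2   T   F   T   F   F   F   T   F   T   F   F
  3   T   F   T   F   T   F   T   F   T   F   T
  4   T   T   T   T   T   T   T   T   T   T   T
  5   T   T   T   T   T   T   T   T   T   T   T

11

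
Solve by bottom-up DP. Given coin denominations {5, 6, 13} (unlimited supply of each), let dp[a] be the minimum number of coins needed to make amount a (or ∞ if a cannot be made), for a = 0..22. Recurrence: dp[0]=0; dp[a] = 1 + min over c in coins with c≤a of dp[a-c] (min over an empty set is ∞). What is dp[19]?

2

 a  0  1  2  3  4  5  6  7  8  9 10 11 12 13 14 15 16 17 18 19 20 21 22
dp  0  -  -  -  -  1  1  -  -  -  2  2  2  1  -  3  3  3  2  2  4  4  4
(- denotes ∞ / unreachable)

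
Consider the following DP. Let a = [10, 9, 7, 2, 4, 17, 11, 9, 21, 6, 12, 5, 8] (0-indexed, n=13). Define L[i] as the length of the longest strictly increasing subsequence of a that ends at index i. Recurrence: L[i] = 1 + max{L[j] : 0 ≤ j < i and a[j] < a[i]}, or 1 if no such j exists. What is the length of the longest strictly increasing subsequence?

   i    0    1    2    3    4    5    6    7    8    9   10   11   12
a[i]   10    9    7    2    4   17   11    9   21    6   12    5    8
L[i]    1    1    1    1    2    3    3    3    4    3    4    3    4

4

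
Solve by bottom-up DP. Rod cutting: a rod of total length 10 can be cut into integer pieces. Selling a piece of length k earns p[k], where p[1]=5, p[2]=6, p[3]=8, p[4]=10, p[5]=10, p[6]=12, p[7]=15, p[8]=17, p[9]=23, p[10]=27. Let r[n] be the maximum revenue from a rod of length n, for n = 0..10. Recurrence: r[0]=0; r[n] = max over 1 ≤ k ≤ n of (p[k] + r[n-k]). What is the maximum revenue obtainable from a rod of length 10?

   n    0    1    2    3    4    5    6    7    8    9   10
r[n]    0    5   10   15   20   25   30   35   40   45   50

50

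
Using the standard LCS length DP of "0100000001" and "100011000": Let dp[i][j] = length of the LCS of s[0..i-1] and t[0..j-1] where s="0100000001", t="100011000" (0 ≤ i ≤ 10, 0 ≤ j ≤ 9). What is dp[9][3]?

3

   ''  1  0  0  0  1  1  0  0  0
''  0  0  0  0  0  0  0  0  0  0
 0  0  0  1  1  1  1  1  1  1  1
 1  0  1  1  1  1  2  2  2  2  2
 0  0  1  2  2  2  2  2  3  3  3
 0  0  1  2  3  3  3  3  3  4  4
 0  0  1  2  3  4  4  4  4  4  5
 0  0  1  2  3  4  4  4  5  5  5
 0  0  1  2  3  4  4  4  5  6  6
 0  0  1  2  3  4  4  4  5  6  7
 0  0  1  2  3  4  4  4  5  6  7
 1  0  1  2  3  4  5  5  5  6  7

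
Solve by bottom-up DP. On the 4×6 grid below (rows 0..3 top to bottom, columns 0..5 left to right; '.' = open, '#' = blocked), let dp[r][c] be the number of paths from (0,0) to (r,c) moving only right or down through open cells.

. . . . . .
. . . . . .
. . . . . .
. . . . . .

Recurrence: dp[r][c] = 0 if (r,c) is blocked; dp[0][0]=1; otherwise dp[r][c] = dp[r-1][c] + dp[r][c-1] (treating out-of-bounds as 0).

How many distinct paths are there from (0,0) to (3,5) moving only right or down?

r\c   0   1   2   3   4   5
  0   1   1   1   1   1   1
  1   1   2   3   4   5   6
  2   1   3   6  10  15  21
  3   1   4  10  20  35  56

56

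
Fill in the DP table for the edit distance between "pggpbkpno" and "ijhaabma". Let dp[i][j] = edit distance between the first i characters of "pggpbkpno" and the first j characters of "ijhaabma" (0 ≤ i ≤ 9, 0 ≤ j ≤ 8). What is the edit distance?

9

   ''  i  j  h  a  a  b  m  a
''  0  1  2  3  4  5  6  7  8
 p  1  1  2  3  4  5  6  7  8
 g  2  2  2  3  4  5  6  7  8
 g  3  3  3  3  4  5  6  7  8
 p  4  4  4  4  4  5  6  7  8
 b  5  5  5  5  5  5  5  6  7
 k  6  6  6  6  6  6  6  6  7
 p  7  7  7  7  7  7  7  7  7
 n  8  8  8  8  8  8  8  8  8
 o  9  9  9  9  9  9  9  9  9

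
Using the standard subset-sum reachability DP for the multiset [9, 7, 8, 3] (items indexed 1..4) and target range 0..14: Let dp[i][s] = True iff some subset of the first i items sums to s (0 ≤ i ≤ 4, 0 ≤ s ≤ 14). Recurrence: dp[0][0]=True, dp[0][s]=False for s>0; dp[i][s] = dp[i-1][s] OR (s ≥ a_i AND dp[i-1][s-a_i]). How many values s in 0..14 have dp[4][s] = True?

8

i\s   0   1   2   3   4   5   6   7   8   9  10  11  12  13  14
  0   T   F   F   F   F   F   F   F   F   F   F   F   F   F   F
  1   T   F   F   F   F   F   F   F   F   T   F   F   F   F   F
  2   T   F   F   F   F   F   F   T   F   T   F   F   F   F   F
  3   T   F   F   F   F   F   F   T   T   T   F   F   F   F   F
  4   T   F   F   T   F   F   F   T   T   T   T   T   T   F   F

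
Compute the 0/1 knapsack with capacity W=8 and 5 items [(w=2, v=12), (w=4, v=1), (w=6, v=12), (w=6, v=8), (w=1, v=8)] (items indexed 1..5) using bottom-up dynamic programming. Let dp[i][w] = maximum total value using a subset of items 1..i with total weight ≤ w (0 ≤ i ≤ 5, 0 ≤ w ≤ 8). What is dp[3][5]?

12

i\w   0   1   2   3   4   5   6   7   8
  0   0   0   0   0   0   0   0   0   0
  1   0   0  12  12  12  12  12  12  12
  2   0   0  12  12  12  12  13  13  13
  3   0   0  12  12  12  12  13  13  24
  4   0   0  12  12  12  12  13  13  24
  5   0   8  12  20  20  20  20  21  24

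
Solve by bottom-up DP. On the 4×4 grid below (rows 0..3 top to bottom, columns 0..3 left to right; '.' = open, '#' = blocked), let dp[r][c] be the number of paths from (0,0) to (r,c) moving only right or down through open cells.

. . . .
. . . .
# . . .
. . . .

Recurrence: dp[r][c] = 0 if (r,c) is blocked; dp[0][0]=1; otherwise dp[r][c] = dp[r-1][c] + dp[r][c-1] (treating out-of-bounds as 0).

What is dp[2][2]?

r\c   0   1   2   3
  0   1   1   1   1
  1   1   2   3   4
  2   0   2   5   9
  3   0   2   7  16

5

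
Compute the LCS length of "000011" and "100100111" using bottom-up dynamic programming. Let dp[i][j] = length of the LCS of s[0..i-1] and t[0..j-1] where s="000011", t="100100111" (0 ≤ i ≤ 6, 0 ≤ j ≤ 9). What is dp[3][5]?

3

   ''  1  0  0  1  0  0  1  1  1
''  0  0  0  0  0  0  0  0  0  0
 0  0  0  1  1  1  1  1  1  1  1
 0  0  0  1  2  2  2  2  2  2  2
 0  0  0  1  2  2  3  3  3  3  3
 0  0  0  1  2  2  3  4  4  4  4
 1  0  1  1  2  3  3  4  5  5  5
 1  0  1  1  2  3  3  4  5  6  6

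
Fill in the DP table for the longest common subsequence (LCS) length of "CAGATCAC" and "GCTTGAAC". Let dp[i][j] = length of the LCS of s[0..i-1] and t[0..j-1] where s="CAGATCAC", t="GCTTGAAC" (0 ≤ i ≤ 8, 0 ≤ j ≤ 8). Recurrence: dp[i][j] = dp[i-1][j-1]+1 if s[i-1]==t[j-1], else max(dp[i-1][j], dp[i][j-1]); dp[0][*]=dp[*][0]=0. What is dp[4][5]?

   ''  G  C  T  T  G  A  A  C
''  0  0  0  0  0  0  0  0  0
 C  0  0  1  1  1  1  1  1  1
 A  0  0  1  1  1  1  2  2  2
 G  0  1  1  1  1  2  2  2  2
 A  0  1  1  1  1  2  3  3  3
 T  0  1  1  2  2  2  3  3  3
 C  0  1  2  2  2  2  3  3  4
 A  0  1  2  2  2  2  3  4  4
 C  0  1  2  2  2  2  3  4  5

2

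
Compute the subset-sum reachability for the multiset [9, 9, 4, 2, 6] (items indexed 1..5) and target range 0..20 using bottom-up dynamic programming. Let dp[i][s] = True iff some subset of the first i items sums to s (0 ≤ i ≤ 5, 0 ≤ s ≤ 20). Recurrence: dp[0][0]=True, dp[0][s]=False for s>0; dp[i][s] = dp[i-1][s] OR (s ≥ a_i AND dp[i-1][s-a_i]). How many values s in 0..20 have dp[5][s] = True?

i\s   0   1   2   3   4   5   6   7   8   9  10  11  12  13  14  15  16  17  18  19  20
  0   T   F   F   F   F   F   F   F   F   F   F   F   F   F   F   F   F   F   F   F   F
  1   T   F   F   F   F   F   F   F   F   T   F   F   F   F   F   F   F   F   F   F   F
  2   T   F   F   F   F   F   F   F   F   T   F   F   F   F   F   F   F   F   T   F   F
  3   T   F   F   F   T   F   F   F   F   T   F   F   F   T   F   F   F   F   T   F   F
  4   T   F   T   F   T   F   T   F   F   T   F   T   F   T   F   T   F   F   T   F   T
  5   T   F   T   F   T   F   T   F   T   T   T   T   T   T   F   T   F   T   T   T   T

15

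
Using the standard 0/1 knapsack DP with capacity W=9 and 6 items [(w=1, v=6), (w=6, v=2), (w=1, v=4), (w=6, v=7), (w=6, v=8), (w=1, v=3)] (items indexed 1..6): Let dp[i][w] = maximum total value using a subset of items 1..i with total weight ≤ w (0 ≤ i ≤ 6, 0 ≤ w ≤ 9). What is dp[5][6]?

i\w   0   1   2   3   4   5   6   7   8   9
  0   0   0   0   0   0   0   0   0   0   0
  1   0   6   6   6   6   6   6   6   6   6
  2   0   6   6   6   6   6   6   8   8   8
  3   0   6  10  10  10  10  10  10  12  12
  4   0   6  10  10  10  10  10  13  17  17
  5   0   6  10  10  10  10  10  14  18  18
  6   0   6  10  13  13  13  13  14  18  21

10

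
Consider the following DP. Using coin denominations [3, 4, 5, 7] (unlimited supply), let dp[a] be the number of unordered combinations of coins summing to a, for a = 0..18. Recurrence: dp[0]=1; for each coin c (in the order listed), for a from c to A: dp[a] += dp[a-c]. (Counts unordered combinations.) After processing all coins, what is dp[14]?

after  coin     0     1     2     3     4     5     6     7     8     9    10    11    12    13    14    15    16    17    18
          3     1     0     0     1     0     0     1     0     0     1     0     0     1     0     0     1     0     0     1
          4     1     0     0     1     1     0     1     1     1     1     1     1     2     1     1     2     2     1     2
          5     1     0     0     1     1     1     1     1     2     2     2     2     3     3     3     4     4     4     5
          7     1     0     0     1     1     1     1     2     2     2     3     3     4     4     5     6     6     7     8

5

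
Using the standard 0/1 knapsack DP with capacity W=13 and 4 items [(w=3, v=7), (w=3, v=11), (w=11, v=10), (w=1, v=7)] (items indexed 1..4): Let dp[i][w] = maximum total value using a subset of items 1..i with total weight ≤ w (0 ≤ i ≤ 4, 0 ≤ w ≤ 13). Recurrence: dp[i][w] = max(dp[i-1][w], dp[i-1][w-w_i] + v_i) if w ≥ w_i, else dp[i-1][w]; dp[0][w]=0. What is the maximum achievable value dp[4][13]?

i\w   0   1   2   3   4   5   6   7   8   9  10  11  12  13
  0   0   0   0   0   0   0   0   0   0   0   0   0   0   0
  1   0   0   0   7   7   7   7   7   7   7   7   7   7   7
  2   0   0   0  11  11  11  18  18  18  18  18  18  18  18
  3   0   0   0  11  11  11  18  18  18  18  18  18  18  18
  4   0   7   7  11  18  18  18  25  25  25  25  25  25  25

25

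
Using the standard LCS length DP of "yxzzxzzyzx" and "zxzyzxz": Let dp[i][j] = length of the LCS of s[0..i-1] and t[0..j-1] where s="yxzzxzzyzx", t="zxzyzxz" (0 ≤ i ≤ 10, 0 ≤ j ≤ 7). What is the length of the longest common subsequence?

6

   ''  z  x  z  y  z  x  z
''  0  0  0  0  0  0  0  0
 y  0  0  0  0  1  1  1  1
 x  0  0  1  1  1  1  2  2
 z  0  1  1  2  2  2  2  3
 z  0  1  1  2  2  3  3  3
 x  0  1  2  2  2  3  4  4
 z  0  1  2  3  3  3  4  5
 z  0  1  2  3  3  4  4  5
 y  0  1  2  3  4  4  4  5
 z  0  1  2  3  4  5  5  5
 x  0  1  2  3  4  5  6  6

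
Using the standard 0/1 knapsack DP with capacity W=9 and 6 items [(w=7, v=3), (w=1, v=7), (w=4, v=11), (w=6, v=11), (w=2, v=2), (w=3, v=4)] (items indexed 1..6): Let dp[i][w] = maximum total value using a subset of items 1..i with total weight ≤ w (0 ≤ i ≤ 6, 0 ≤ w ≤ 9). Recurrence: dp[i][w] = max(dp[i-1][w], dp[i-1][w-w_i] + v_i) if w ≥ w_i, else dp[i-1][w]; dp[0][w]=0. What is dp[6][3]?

9

i\w   0   1   2   3   4   5   6   7   8   9
  0   0   0   0   0   0   0   0   0   0   0
  1   0   0   0   0   0   0   0   3   3   3
  2   0   7   7   7   7   7   7   7  10  10
  3   0   7   7   7  11  18  18  18  18  18
  4   0   7   7   7  11  18  18  18  18  18
  5   0   7   7   9  11  18  18  20  20  20
  6   0   7   7   9  11  18  18  20  22  22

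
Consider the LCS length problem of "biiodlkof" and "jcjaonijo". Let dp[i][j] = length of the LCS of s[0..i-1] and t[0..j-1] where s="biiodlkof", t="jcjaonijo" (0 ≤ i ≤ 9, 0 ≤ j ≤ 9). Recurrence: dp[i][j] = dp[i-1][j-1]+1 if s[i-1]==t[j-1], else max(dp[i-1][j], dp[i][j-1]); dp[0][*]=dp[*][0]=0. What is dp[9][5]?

1

   ''  j  c  j  a  o  n  i  j  o
''  0  0  0  0  0  0  0  0  0  0
 b  0  0  0  0  0  0  0  0  0  0
 i  0  0  0  0  0  0  0  1  1  1
 i  0  0  0  0  0  0  0  1  1  1
 o  0  0  0  0  0  1  1  1  1  2
 d  0  0  0  0  0  1  1  1  1  2
 l  0  0  0  0  0  1  1  1  1  2
 k  0  0  0  0  0  1  1  1  1  2
 o  0  0  0  0  0  1  1  1  1  2
 f  0  0  0  0  0  1  1  1  1  2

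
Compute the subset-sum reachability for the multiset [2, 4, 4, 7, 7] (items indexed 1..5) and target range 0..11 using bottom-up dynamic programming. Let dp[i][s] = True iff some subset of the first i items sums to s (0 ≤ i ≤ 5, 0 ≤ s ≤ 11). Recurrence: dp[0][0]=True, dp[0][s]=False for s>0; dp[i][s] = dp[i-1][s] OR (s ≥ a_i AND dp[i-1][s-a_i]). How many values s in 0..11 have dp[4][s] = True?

9

i\s   0   1   2   3   4   5   6   7   8   9  10  11
  0   T   F   F   F   F   F   F   F   F   F   F   F
  1   T   F   T   F   F   F   F   F   F   F   F   F
  2   T   F   T   F   T   F   T   F   F   F   F   F
  3   T   F   T   F   T   F   T   F   T   F   T   F
  4   T   F   T   F   T   F   T   T   T   T   T   T
  5   T   F   T   F   T   F   T   T   T   T   T   T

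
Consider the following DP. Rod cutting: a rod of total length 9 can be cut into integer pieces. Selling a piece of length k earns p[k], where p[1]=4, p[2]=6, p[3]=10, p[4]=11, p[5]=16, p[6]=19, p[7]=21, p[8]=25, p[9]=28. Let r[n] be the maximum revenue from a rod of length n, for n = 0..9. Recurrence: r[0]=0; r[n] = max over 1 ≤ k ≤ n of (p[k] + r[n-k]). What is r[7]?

   n    0    1    2    3    4    5    6    7    8    9
r[n]    0    4    8   12   16   20   24   28   32   36

28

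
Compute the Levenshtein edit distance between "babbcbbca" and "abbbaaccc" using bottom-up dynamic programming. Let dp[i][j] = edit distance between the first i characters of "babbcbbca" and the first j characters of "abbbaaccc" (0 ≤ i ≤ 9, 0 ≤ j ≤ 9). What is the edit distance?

   ''  a  b  b  b  a  a  c  c  c
''  0  1  2  3  4  5  6  7  8  9
 b  1  1  1  2  3  4  5  6  7  8
 a  2  1  2  2  3  3  4  5  6  7
 b  3  2  1  2  2  3  4  5  6  7
 b  4  3  2  1  2  3  4  5  6  7
 c  5  4  3  2  2  3  4  4  5  6
 b  6  5  4  3  2  3  4  5  5  6
 b  7  6  5  4  3  3  4  5  6  6
 c  8  7  6  5  4  4  4  4  5  6
 a  9  8  7  6  5  4  4  5  5  6

6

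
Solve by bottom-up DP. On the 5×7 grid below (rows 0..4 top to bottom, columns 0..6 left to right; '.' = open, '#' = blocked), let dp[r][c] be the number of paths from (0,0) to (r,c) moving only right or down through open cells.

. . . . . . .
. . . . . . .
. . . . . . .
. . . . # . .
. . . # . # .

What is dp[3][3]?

r\c   0   1   2   3   4   5   6
  0   1   1   1   1   1   1   1
  1   1   2   3   4   5   6   7
  2   1   3   6  10  15  21  28
  3   1   4  10  20   0  21  49
  4   1   5  15   0   0   0  49

20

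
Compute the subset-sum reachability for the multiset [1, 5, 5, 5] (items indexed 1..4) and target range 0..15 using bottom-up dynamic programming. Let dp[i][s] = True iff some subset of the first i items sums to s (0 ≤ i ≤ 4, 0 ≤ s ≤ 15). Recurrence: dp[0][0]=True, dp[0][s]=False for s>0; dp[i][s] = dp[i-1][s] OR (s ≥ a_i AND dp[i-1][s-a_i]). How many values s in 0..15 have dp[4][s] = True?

7

i\s   0   1   2   3   4   5   6   7   8   9  10  11  12  13  14  15
  0   T   F   F   F   F   F   F   F   F   F   F   F   F   F   F   F
  1   T   T   F   F   F   F   F   F   F   F   F   F   F   F   F   F
  2   T   T   F   F   F   T   T   F   F   F   F   F   F   F   F   F
  3   T   T   F   F   F   T   T   F   F   F   T   T   F   F   F   F
  4   T   T   F   F   F   T   T   F   F   F   T   T   F   F   F   T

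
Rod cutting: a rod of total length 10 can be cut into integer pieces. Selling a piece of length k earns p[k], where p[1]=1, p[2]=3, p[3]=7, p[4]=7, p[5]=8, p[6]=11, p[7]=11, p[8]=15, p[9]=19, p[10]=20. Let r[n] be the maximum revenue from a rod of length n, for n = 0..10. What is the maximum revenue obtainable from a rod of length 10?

   n    0    1    2    3    4    5    6    7    8    9   10
r[n]    0    1    3    7    8   10   14   15   17   21   22

22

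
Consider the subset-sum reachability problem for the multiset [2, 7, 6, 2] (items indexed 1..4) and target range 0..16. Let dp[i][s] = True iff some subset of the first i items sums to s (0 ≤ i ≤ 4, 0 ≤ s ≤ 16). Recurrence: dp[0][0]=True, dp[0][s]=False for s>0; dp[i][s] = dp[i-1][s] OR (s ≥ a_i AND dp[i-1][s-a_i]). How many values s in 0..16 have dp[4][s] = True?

11

i\s   0   1   2   3   4   5   6   7   8   9  10  11  12  13  14  15  16
  0   T   F   F   F   F   F   F   F   F   F   F   F   F   F   F   F   F
  1   T   F   T   F   F   F   F   F   F   F   F   F   F   F   F   F   F
  2   T   F   T   F   F   F   F   T   F   T   F   F   F   F   F   F   F
  3   T   F   T   F   F   F   T   T   T   T   F   F   F   T   F   T   F
  4   T   F   T   F   T   F   T   T   T   T   T   T   F   T   F   T   F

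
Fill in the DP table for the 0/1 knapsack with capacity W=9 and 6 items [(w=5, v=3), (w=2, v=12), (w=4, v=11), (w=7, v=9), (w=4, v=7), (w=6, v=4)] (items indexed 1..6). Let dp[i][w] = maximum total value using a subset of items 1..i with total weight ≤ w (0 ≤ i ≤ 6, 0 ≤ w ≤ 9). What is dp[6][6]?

i\w   0   1   2   3   4   5   6   7   8   9
  0   0   0   0   0   0   0   0   0   0   0
  1   0   0   0   0   0   3   3   3   3   3
  2   0   0  12  12  12  12  12  15  15  15
  3   0   0  12  12  12  12  23  23  23  23
  4   0   0  12  12  12  12  23  23  23  23
  5   0   0  12  12  12  12  23  23  23  23
  6   0   0  12  12  12  12  23  23  23  23

23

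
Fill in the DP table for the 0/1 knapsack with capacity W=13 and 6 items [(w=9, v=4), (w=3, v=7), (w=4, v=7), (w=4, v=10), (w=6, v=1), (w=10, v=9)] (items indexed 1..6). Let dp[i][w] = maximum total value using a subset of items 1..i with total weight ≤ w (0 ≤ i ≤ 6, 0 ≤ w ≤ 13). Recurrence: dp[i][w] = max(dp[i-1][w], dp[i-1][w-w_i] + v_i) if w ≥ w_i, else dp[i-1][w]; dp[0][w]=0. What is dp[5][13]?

i\w   0   1   2   3   4   5   6   7   8   9  10  11  12  13
  0   0   0   0   0   0   0   0   0   0   0   0   0   0   0
  1   0   0   0   0   0   0   0   0   0   4   4   4   4   4
  2   0   0   0   7   7   7   7   7   7   7   7   7  11  11
  3   0   0   0   7   7   7   7  14  14  14  14  14  14  14
  4   0   0   0   7  10  10  10  17  17  17  17  24  24  24
  5   0   0   0   7  10  10  10  17  17  17  17  24  24  24
  6   0   0   0   7  10  10  10  17  17  17  17  24  24  24

24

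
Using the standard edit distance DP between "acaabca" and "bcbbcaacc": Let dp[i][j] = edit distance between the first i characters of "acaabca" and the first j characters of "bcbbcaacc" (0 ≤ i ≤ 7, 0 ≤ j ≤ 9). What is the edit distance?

   ''  b  c  b  b  c  a  a  c  c
''  0  1  2  3  4  5  6  7  8  9
 a  1  1  2  3  4  5  5  6  7  8
 c  2  2  1  2  3  4  5  6  6  7
 a  3  3  2  2  3  4  4  5  6  7
 a  4  4  3  3  3  4  4  4  5  6
 b  5  4  4  3  3  4  5  5  5  6
 c  6  5  4  4  4  3  4  5  5  5
 a  7  6  5  5  5  4  3  4  5  6

6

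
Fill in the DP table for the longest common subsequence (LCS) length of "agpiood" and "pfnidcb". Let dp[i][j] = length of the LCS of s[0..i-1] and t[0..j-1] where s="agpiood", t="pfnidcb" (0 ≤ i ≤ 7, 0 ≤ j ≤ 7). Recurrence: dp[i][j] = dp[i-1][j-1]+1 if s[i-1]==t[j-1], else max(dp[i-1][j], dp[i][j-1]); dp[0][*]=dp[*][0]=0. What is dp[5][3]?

1

   ''  p  f  n  i  d  c  b
''  0  0  0  0  0  0  0  0
 a  0  0  0  0  0  0  0  0
 g  0  0  0  0  0  0  0  0
 p  0  1  1  1  1  1  1  1
 i  0  1  1  1  2  2  2  2
 o  0  1  1  1  2  2  2  2
 o  0  1  1  1  2  2  2  2
 d  0  1  1  1  2  3  3  3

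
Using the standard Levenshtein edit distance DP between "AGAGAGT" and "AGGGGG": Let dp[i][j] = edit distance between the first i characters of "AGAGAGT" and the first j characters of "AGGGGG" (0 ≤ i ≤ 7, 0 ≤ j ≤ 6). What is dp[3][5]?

3

   ''  A  G  G  G  G  G
''  0  1  2  3  4  5  6
 A  1  0  1  2  3  4  5
 G  2  1  0  1  2  3  4
 A  3  2  1  1  2  3  4
 G  4  3  2  1  1  2  3
 A  5  4  3  2  2  2  3
 G  6  5  4  3  2  2  2
 T  7  6  5  4  3  3  3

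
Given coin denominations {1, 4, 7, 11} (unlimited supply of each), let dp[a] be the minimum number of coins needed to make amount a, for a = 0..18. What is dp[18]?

2

 a  0  1  2  3  4  5  6  7  8  9 10 11 12 13 14 15 16 17 18
dp  0  1  2  3  1  2  3  1  2  3  4  1  2  3  2  2  3  4  2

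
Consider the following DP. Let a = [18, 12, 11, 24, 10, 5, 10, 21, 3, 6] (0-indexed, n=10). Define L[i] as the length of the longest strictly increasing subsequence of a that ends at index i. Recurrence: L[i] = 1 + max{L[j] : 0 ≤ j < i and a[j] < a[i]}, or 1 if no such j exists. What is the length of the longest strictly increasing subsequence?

3

   i    0    1    2    3    4    5    6    7    8    9
a[i]   18   12   11   24   10    5   10   21    3    6
L[i]    1    1    1    2    1    1    2    3    1    2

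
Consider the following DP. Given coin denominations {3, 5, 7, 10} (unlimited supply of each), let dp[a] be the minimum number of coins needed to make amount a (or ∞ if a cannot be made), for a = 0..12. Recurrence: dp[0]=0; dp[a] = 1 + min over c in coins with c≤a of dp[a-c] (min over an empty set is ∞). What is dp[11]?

 a  0  1  2  3  4  5  6  7  8  9 10 11 12
dp  0  -  -  1  -  1  2  1  2  3  1  3  2
(- denotes ∞ / unreachable)

3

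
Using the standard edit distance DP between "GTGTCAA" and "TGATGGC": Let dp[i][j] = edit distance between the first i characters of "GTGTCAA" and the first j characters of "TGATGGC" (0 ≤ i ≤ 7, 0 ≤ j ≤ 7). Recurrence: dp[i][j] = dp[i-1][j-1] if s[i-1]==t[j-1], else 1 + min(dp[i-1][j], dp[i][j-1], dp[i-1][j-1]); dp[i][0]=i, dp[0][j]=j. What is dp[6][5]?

   ''  T  G  A  T  G  G  C
''  0  1  2  3  4  5  6  7
 G  1  1  1  2  3  4  5  6
 T  2  1  2  2  2  3  4  5
 G  3  2  1  2  3  2  3  4
 T  4  3  2  2  2  3  3  4
 C  5  4  3  3  3  3  4  3
 A  6  5  4  3  4  4  4  4
 A  7  6  5  4  4  5  5  5

4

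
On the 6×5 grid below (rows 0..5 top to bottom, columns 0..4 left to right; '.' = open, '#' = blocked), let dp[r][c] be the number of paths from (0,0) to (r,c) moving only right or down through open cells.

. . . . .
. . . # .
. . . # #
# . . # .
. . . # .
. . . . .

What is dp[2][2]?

r\c   0   1   2   3   4
  0   1   1   1   1   1
  1   1   2   3   0   1
  2   1   3   6   0   0
  3   0   3   9   0   0
  4   0   3  12   0   0
  5   0   3  15  15  15

6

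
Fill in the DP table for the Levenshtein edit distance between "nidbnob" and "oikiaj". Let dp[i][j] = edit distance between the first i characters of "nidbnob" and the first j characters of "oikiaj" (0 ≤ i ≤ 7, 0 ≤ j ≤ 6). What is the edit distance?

6

   ''  o  i  k  i  a  j
''  0  1  2  3  4  5  6
 n  1  1  2  3  4  5  6
 i  2  2  1  2  3  4  5
 d  3  3  2  2  3  4  5
 b  4  4  3  3  3  4  5
 n  5  5  4  4  4  4  5
 o  6  5  5  5  5  5  5
 b  7  6  6  6  6  6  6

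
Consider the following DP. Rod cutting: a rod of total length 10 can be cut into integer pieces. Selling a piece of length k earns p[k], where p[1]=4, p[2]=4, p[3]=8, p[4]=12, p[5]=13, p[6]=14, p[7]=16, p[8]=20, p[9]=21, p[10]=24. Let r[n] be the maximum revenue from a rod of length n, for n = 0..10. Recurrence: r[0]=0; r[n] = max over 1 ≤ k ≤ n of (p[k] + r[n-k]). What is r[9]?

36

   n    0    1    2    3    4    5    6    7    8    9   10
r[n]    0    4    8   12   16   20   24   28   32   36   40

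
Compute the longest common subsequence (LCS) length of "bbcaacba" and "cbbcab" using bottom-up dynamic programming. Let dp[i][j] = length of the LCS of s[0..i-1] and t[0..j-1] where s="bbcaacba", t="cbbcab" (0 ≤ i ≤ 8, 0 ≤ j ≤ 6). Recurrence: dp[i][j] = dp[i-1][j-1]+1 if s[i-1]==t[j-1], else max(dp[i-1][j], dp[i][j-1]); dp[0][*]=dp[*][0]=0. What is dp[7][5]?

   ''  c  b  b  c  a  b
''  0  0  0  0  0  0  0
 b  0  0  1  1  1  1  1
 b  0  0  1  2  2  2  2
 c  0  1  1  2  3  3  3
 a  0  1  1  2  3  4  4
 a  0  1  1  2  3  4  4
 c  0  1  1  2  3  4  4
 b  0  1  2  2  3  4  5
 a  0  1  2  2  3  4  5

4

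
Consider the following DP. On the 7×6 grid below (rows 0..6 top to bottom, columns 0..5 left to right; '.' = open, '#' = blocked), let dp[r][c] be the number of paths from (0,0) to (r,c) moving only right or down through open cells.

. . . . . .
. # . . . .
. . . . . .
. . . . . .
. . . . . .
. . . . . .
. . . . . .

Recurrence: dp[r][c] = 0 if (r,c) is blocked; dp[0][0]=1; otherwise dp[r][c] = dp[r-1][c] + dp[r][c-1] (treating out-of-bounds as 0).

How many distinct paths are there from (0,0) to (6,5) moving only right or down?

r\c   0   1   2   3   4   5
  0   1   1   1   1   1   1
  1   1   0   1   2   3   4
  2   1   1   2   4   7  11
  3   1   2   4   8  15  26
  4   1   3   7  15  30  56
  5   1   4  11  26  56 112
  6   1   5  16  42  98 210

210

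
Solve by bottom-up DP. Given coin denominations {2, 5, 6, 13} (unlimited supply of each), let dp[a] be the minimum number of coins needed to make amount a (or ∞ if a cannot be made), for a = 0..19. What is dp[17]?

3

 a  0  1  2  3  4  5  6  7  8  9 10 11 12 13 14 15 16 17 18 19
dp  0  -  1  -  2  1  1  2  2  3  2  2  2  1  3  2  3  3  2  2
(- denotes ∞ / unreachable)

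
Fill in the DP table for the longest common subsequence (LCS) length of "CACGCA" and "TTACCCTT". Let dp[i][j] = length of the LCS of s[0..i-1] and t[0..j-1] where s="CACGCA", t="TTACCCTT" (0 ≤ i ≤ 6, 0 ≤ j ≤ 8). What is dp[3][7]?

2

   ''  T  T  A  C  C  C  T  T
''  0  0  0  0  0  0  0  0  0
 C  0  0  0  0  1  1  1  1  1
 A  0  0  0  1  1  1  1  1  1
 C  0  0  0  1  2  2  2  2  2
 G  0  0  0  1  2  2  2  2  2
 C  0  0  0  1  2  3  3  3  3
 A  0  0  0  1  2  3  3  3  3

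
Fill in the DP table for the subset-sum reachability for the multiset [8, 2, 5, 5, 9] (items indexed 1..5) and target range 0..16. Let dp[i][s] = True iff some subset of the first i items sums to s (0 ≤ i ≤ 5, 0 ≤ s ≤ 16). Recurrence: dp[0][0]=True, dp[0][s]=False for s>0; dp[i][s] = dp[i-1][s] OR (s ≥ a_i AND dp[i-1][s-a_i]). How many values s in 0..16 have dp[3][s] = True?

i\s   0   1   2   3   4   5   6   7   8   9  10  11  12  13  14  15  16
  0   T   F   F   F   F   F   F   F   F   F   F   F   F   F   F   F   F
  1   T   F   F   F   F   F   F   F   T   F   F   F   F   F   F   F   F
  2   T   F   T   F   F   F   F   F   T   F   T   F   F   F   F   F   F
  3   T   F   T   F   F   T   F   T   T   F   T   F   F   T   F   T   F
  4   T   F   T   F   F   T   F   T   T   F   T   F   T   T   F   T   F
  5   T   F   T   F   F   T   F   T   T   T   T   T   T   T   T   T   T

8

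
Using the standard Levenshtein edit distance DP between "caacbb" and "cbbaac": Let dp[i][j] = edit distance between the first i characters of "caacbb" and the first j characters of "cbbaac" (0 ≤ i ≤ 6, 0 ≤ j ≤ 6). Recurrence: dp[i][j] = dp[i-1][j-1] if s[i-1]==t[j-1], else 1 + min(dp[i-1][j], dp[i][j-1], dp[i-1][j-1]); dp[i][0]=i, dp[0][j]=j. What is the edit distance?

   ''  c  b  b  a  a  c
''  0  1  2  3  4  5  6
 c  1  0  1  2  3  4  5
 a  2  1  1  2  2  3  4
 a  3  2  2  2  2  2  3
 c  4  3  3  3  3  3  2
 b  5  4  3  3  4  4  3
 b  6  5  4  3  4  5  4

4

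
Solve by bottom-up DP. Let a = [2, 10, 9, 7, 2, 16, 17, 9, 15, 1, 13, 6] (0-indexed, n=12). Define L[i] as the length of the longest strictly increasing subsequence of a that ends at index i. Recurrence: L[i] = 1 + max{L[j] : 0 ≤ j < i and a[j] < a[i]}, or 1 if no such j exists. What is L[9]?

   i    0    1    2    3    4    5    6    7    8    9   10   11
a[i]    2   10    9    7    2   16   17    9   15    1   13    6
L[i]    1    2    2    2    1    3    4    3    4    1    4    2

1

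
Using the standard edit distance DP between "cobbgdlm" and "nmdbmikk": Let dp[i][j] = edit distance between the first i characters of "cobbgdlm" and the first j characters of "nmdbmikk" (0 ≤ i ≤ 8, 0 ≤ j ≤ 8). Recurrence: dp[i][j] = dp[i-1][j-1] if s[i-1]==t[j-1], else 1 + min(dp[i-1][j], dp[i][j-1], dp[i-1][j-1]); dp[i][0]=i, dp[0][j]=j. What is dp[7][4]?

   ''  n  m  d  b  m  i  k  k
''  0  1  2  3  4  5  6  7  8
 c  1  1  2  3  4  5  6  7  8
 o  2  2  2  3  4  5  6  7  8
 b  3  3  3  3  3  4  5  6  7
 b  4  4  4  4  3  4  5  6  7
 g  5  5  5  5  4  4  5  6  7
 d  6  6  6  5  5  5  5  6  7
 l  7  7  7  6  6  6  6  6  7
 m  8  8  7  7  7  6  7  7  7

6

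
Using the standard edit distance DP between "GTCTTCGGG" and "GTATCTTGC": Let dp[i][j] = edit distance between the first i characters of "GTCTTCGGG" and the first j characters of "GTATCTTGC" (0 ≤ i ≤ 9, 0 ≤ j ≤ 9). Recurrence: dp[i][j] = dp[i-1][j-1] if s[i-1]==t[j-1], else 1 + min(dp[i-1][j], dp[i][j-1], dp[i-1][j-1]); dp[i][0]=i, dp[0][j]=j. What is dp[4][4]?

1

   ''  G  T  A  T  C  T  T  G  C
''  0  1  2  3  4  5  6  7  8  9
 G  1  0  1  2  3  4  5  6  7  8
 T  2  1  0  1  2  3  4  5  6  7
 C  3  2  1  1  2  2  3  4  5  6
 T  4  3  2  2  1  2  2  3  4  5
 T  5  4  3  3  2  2  2  2  3  4
 C  6  5  4  4  3  2  3  3  3  3
 G  7  6  5  5  4  3  3  4  3  4
 G  8  7  6  6  5  4  4  4  4  4
 G  9  8  7  7  6  5  5  5  4  5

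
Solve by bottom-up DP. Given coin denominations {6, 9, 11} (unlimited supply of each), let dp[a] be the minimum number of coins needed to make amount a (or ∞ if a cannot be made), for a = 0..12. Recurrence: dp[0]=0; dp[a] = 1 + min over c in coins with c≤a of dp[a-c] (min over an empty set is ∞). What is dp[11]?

 a  0  1  2  3  4  5  6  7  8  9 10 11 12
dp  0  -  -  -  -  -  1  -  -  1  -  1  2
(- denotes ∞ / unreachable)

1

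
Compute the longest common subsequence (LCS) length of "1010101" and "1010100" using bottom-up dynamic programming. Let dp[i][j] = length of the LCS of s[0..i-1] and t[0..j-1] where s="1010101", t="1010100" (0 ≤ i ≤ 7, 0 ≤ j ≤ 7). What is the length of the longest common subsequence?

6

   ''  1  0  1  0  1  0  0
''  0  0  0  0  0  0  0  0
 1  0  1  1  1  1  1  1  1
 0  0  1  2  2  2  2  2  2
 1  0  1  2  3  3  3  3  3
 0  0  1  2  3  4  4  4  4
 1  0  1  2  3  4  5  5  5
 0  0  1  2  3  4  5  6  6
 1  0  1  2  3  4  5  6  6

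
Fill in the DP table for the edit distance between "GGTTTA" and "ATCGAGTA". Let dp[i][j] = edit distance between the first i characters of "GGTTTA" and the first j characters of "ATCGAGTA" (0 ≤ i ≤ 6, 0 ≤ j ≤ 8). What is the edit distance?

5

   ''  A  T  C  G  A  G  T  A
''  0  1  2  3  4  5  6  7  8
 G  1  1  2  3  3  4  5  6  7
 G  2  2  2  3  3  4  4  5  6
 T  3  3  2  3  4  4  5  4  5
 T  4  4  3  3  4  5  5  5  5
 T  5  5  4  4  4  5  6  5  6
 A  6  5  5  5  5  4  5  6  5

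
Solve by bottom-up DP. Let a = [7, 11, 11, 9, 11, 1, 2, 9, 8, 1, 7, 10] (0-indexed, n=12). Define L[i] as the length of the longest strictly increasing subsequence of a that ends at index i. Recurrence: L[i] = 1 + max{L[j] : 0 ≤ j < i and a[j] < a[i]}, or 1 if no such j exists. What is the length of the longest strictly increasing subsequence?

4

   i    0    1    2    3    4    5    6    7    8    9   10   11
a[i]    7   11   11    9   11    1    2    9    8    1    7   10
L[i]    1    2    2    2    3    1    2    3    3    1    3    4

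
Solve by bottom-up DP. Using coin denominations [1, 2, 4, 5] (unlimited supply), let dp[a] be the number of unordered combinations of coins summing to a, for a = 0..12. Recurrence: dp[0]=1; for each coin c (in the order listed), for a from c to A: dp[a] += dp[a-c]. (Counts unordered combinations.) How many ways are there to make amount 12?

after  coin     0     1     2     3     4     5     6     7     8     9    10    11    12
          1     1     1     1     1     1     1     1     1     1     1     1     1     1
          2     1     1     2     2     3     3     4     4     5     5     6     6     7
          4     1     1     2     2     4     4     6     6     9     9    12    12    16
          5     1     1     2     2     4     5     7     8    11    13    17    19    24

24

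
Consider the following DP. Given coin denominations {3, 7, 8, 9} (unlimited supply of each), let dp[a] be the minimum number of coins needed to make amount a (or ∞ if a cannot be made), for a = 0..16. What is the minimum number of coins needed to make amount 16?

2

 a  0  1  2  3  4  5  6  7  8  9 10 11 12 13 14 15 16
dp  0  -  -  1  -  -  2  1  1  1  2  2  2  3  2  2  2
(- denotes ∞ / unreachable)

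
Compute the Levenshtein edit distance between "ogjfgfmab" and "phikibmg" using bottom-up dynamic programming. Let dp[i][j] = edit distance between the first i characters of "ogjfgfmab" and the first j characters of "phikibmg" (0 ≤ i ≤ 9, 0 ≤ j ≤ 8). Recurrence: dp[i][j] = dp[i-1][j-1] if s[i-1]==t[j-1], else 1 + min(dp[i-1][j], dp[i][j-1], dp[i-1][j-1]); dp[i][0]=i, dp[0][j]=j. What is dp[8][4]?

8

   ''  p  h  i  k  i  b  m  g
''  0  1  2  3  4  5  6  7  8
 o  1  1  2  3  4  5  6  7  8
 g  2  2  2  3  4  5  6  7  7
 j  3  3  3  3  4  5  6  7  8
 f  4  4  4  4  4  5  6  7  8
 g  5  5  5  5  5  5  6  7  7
 f  6  6  6  6  6  6  6  7  8
 m  7  7  7  7  7  7  7  6  7
 a  8  8  8  8  8  8  8  7  7
 b  9  9  9  9  9  9  8  8  8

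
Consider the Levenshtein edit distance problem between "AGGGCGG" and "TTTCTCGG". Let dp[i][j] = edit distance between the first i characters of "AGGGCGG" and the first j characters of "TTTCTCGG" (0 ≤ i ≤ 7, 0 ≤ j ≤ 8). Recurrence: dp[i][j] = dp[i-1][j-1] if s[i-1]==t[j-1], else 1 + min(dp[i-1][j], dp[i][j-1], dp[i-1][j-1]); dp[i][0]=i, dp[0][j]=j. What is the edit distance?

5

   ''  T  T  T  C  T  C  G  G
''  0  1  2  3  4  5  6  7  8
 A  1  1  2  3  4  5  6  7  8
 G  2  2  2  3  4  5  6  6  7
 G  3  3  3  3  4  5  6  6  6
 G  4  4  4  4  4  5  6  6  6
 C  5  5  5  5  4  5  5  6  7
 G  6  6  6  6  5  5  6  5  6
 G  7  7  7  7  6  6  6  6  5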